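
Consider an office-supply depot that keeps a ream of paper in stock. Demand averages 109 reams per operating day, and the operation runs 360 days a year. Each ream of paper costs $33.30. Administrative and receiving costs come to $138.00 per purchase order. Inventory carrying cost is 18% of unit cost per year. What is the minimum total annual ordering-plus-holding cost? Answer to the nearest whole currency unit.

Annual demand D = 109 × 360 = 39,240.
Holding cost H = 0.18 × $33.30 = $5.9940 per unit per year.
The optimal lot size = √(2DS/H) = √(2 × 39,240 × 138 / 5.994) ≈ 1344.19.
At Q*, ordering cost (D/Q*)S equals holding cost (Q*/2)H, each = √(DSH/2).
Minimum total = √(2DSH) = √(2 × 39,240 × 138 × 5.994) ≈ 8057.075.

TC* ≈ $8,057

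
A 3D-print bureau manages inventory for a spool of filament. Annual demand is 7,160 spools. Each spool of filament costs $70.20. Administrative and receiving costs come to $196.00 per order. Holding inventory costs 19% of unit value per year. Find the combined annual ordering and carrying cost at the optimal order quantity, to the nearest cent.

Holding cost H = 0.19 × $70.20 = $13.3380 per unit per year.
EOQ = √(2DS/H) = √(2 × 7,160 × 196 / 13.338) ≈ 458.73.
At the optimum the two cost components are equal, so total cost = 2·(Q*/2)H = Q*·H.
Minimum total = √(2DSH) = √(2 × 7,160 × 196 × 13.338) ≈ 6118.499.

TC* ≈ $6,118.50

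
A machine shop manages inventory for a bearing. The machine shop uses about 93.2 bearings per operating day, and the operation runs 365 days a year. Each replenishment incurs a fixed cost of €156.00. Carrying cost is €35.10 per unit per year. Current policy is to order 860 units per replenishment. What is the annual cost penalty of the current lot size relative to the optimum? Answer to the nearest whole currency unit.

Annual demand D = 93.2 × 365 = 34,018.
EOQ = √(2DS/H) = √(2 × 34,018 × 156 / 35.1) ≈ 549.89.
Cost at Q* = (D/Q*)S + (Q*/2)H = √(2DSH) ≈ €19,301.24.
Cost at Q = 860: (34,018/860)×156 + (860/2)×35.1 = €6,170.71 + €15,093.00 = €21,263.71.
Excess = €21,263.71 − €19,301.24 = €1,962.47.

Extra cost ≈ €1,962 per year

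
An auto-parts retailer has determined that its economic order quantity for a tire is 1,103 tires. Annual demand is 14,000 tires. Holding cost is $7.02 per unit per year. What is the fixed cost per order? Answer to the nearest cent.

The basic EOQ model gives Q* = √(2DS/H); rearrange for the unknown.
From Q* = √(2DS/H): S = Q*²H / (2D) = 1,103² × 7.02 / (2 × 14,000) = 305.0213.

S ≈ $305.02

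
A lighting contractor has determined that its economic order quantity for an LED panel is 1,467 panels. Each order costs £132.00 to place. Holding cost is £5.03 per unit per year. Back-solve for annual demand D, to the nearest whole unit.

Invert the EOQ relation Q*² = 2DS/H.
From Q* = √(2DS/H): D = Q*²H / (2S) = 1,467² × 5.03 / (2 × 132) = 41003.817.

D ≈ 41,004 panels per year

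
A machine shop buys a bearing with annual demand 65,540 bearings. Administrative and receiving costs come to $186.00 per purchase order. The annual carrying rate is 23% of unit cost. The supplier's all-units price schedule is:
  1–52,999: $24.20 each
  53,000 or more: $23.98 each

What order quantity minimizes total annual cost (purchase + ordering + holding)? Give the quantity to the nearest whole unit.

Q* ≈ 2,093 bearings

Holding cost per unit per year at price C is H = 0.23·C.
Candidates are each tier's EOQ (if it falls in that tier) and each price-break quantity.
EOQ at $24.20 = 2092.9 (feasible in tier 1): TC = 65,540×$24.20 + (65,540/2092.9)×186 + (2092.9/2)×0.23×$24.20 = $1,597,717.21.
EOQ at $23.98 = 2102.5 < 53000, so use break Q=53000: TC = 65,540×$23.98 + (65,540/53000.0)×186 + (53000.0/2)×0.23×$23.98 = $1,718,037.31.
Lowest total cost is $1,597,717.21 at Q = 2092.9.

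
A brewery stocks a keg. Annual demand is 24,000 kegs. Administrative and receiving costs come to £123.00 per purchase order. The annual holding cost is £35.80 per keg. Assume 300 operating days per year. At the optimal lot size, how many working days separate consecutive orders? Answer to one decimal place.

T ≈ 5.1 days

Q* = √(2DS/H) = √(2 × 24,000 × 123 / 35.8) ≈ 406.10.
Cycle time = Q*/D × 300 = 406.10 / 24,000 × 300 ≈ 5.076 days.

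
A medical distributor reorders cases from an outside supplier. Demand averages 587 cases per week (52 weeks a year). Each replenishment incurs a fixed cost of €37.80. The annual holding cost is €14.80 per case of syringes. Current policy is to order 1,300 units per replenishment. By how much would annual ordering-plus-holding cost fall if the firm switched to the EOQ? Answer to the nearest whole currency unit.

Annual demand D = 587 × 52 = 30,524.
EOQ = √(2DS/H) = √(2 × 30,524 × 37.8 / 14.8) ≈ 394.87.
Cost at Q* = (D/Q*)S + (Q*/2)H = √(2DSH) ≈ €5,844.03.
Cost at Q = 1,300: (30,524/1,300)×37.8 + (1,300/2)×14.8 = €887.54 + €9,620.00 = €10,507.54.
Excess = €10,507.54 − €5,844.03 = €4,663.51.

Extra cost ≈ €4,664 per year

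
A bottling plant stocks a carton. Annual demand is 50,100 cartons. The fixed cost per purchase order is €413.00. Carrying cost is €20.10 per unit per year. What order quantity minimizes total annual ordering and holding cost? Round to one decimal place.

EOQ = √(2DS / H) = √(2 × 50,100 × 413 / 20.1).
= √(41,382,600 / 20.1) = √2,058,835.8209 ≈ 1434.864.

Q* ≈ 1,434.9 cartons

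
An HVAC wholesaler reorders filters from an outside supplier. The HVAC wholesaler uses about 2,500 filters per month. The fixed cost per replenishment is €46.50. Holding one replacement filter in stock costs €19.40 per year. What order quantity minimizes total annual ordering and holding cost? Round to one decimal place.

Annual demand D = 2,500 × 12 = 30,000.
EOQ = √(2DS / H) = √(2 × 30,000 × 46.5 / 19.4).
= √(2,790,000 / 19.4) = √143,814.433 ≈ 379.229.

Q* ≈ 379.2 filters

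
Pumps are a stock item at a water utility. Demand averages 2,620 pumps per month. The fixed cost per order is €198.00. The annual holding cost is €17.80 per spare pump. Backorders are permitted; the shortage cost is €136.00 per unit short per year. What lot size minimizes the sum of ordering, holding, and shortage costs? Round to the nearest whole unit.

Q* ≈ 889 pumps

Annual demand D = 2,620 × 12 = 31,440.
With planned backorders, Q* = √(2DS/H) · √((H+B)/B).
√(2DS/H) = √(2 × 31,440 × 198 / 17.8) = 836.332.
√((H+B)/B) = √((17.8+136)/136) = 1.0634.
Q* ≈ 889.380.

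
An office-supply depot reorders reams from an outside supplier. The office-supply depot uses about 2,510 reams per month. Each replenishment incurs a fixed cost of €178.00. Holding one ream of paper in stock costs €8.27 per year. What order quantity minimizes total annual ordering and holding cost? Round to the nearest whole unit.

Annual demand D = 2,510 × 12 = 30,120.
EOQ = √(2DS / H) = √(2 × 30,120 × 178 / 8.27).
= √(10,722,720 / 8.27) = √1,296,580.4111 ≈ 1138.675.

Q* ≈ 1,139 reams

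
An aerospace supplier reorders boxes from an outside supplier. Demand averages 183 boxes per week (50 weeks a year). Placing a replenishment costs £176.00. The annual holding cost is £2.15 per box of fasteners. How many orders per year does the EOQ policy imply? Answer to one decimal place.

N ≈ 7.5 orders per year

Annual demand D = 183 × 50 = 9,150.
The optimal lot size = √(2DS/H) = √(2 × 9,150 × 176 / 2.15) ≈ 1223.95.
Orders per year = D / Q* = 9,150 / 1223.95 ≈ 7.476.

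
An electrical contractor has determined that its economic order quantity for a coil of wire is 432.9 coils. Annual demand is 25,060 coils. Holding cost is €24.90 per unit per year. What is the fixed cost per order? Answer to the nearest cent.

S ≈ €93.10

Squaring Q* = √(2DS/H) gives Q*² = 2DS/H.
From Q* = √(2DS/H): S = Q*²H / (2D) = 432.9² × 24.9 / (2 × 25,060) = 93.1030.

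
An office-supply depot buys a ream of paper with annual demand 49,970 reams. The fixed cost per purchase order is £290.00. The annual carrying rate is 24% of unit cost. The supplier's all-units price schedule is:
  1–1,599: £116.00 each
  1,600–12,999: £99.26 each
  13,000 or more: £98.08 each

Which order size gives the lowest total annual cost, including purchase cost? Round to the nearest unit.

Q* ≈ 1,600 reams

Holding cost per unit per year at price C is H = 0.24·C.
Candidates are each tier's EOQ (if it falls in that tier) and each price-break quantity.
EOQ at £116.00 = 1020.3 (feasible in tier 1): TC = 49,970×£116.00 + (49,970/1020.3)×290 + (1020.3/2)×0.24×£116.00 = £5,824,925.56.
EOQ at £99.26 = 1103.0 < 1600, so use break Q=1600: TC = 49,970×£99.26 + (49,970/1600.0)×290 + (1600.0/2)×0.24×£99.26 = £4,988,137.18.
EOQ at £98.08 = 1109.6 < 13000, so use break Q=13000: TC = 49,970×£98.08 + (49,970/13000.0)×290 + (13000.0/2)×0.24×£98.08 = £5,055,177.12.
Lowest total cost is £4,988,137.18 at Q = 1600.0.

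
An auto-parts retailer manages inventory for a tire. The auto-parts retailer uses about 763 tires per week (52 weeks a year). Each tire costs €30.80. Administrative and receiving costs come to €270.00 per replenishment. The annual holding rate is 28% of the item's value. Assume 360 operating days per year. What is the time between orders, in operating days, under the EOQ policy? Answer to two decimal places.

Annual demand D = 763 × 52 = 39,676.
Holding cost H = 0.28 × €30.80 = €8.6240 per unit per year.
EOQ = √(2DS/H) = √(2 × 39,676 × 270 / 8.624) ≈ 1576.18.
Cycle time = Q*/D × 360 = 1576.18 / 39,676 × 360 ≈ 14.301 days.

T ≈ 14.30 days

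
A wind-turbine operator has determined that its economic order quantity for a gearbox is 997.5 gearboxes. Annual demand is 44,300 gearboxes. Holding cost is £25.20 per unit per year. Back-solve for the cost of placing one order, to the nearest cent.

S ≈ £283.00

Squaring Q* = √(2DS/H) gives Q*² = 2DS/H.
From Q* = √(2DS/H): S = Q*²H / (2D) = 997.5² × 25.2 / (2 × 44,300) = 283.0040.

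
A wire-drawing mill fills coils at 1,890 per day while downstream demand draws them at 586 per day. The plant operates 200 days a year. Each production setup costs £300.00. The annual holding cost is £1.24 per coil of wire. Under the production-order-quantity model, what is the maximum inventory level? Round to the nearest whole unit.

I_max ≈ 6,255 coils

Annual demand D = 586 × 200 = 117,200.
Production build-up factor (1 − d/p) = 1 − 586/1,890 = 0.6899.
Q* = √(2DS / (H(1 − d/p))) = √(2 × 117,200 × 300 / (1.24 × 0.6899)).
= √(70,320,000 / 0.8555) ≈ 9066.104.
Maximum inventory = Q*(1 − d/p) = 9066.104 × 0.6899 ≈ 6255.132.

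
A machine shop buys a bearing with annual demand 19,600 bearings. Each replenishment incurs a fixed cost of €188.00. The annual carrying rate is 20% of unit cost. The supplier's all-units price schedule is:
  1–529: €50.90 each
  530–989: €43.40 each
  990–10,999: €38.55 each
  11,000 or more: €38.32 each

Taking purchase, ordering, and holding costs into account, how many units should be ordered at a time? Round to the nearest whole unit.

Holding cost per unit per year at price C is H = 0.20·C.
For each price level, check whether its EOQ is feasible; otherwise the best quantity at that price is the breakpoint.
Tier 1 (€50.90): EOQ = 850.8 exceeds tier's upper bound 529, so this tier is dominated.
EOQ at €43.40 = 921.4 (feasible in tier 2): TC = 19,600×€43.40 + (19,600/921.4)×188 + (921.4/2)×0.20×€43.40 = €858,638.01.
EOQ at €38.55 = 977.7 < 990, so use break Q=990: TC = 19,600×€38.55 + (19,600/990.0)×188 + (990.0/2)×0.20×€38.55 = €763,118.47.
EOQ at €38.32 = 980.6 < 11000, so use break Q=11000: TC = 19,600×€38.32 + (19,600/11000.0)×188 + (11000.0/2)×0.20×€38.32 = €793,558.98.
Lowest total cost is €763,118.47 at Q = 990.0.

Q* ≈ 990 bearings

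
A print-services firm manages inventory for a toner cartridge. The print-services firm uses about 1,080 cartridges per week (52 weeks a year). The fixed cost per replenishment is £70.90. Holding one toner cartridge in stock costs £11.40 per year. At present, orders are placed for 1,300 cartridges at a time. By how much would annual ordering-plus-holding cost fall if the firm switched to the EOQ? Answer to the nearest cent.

Annual demand D = 1,080 × 52 = 56,160.
EOQ = √(2DS/H) = √(2 × 56,160 × 70.9 / 11.4) ≈ 835.79.
Cost at Q* = (D/Q*)S + (Q*/2)H = √(2DSH) ≈ £9,528.05.
Cost at Q = 1,300: (56,160/1,300)×70.9 + (1,300/2)×11.4 = £3,062.88 + £7,410.00 = £10,472.88.
Excess = £10,472.88 − £9,528.05 = £944.83.

Extra cost ≈ £944.83 per year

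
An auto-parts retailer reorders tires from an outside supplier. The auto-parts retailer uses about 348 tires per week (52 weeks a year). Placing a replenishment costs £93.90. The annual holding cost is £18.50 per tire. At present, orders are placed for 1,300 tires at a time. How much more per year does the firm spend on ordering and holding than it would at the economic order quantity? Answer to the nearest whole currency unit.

Annual demand D = 348 × 52 = 18,096.
EOQ = √(2DS/H) = √(2 × 18,096 × 93.9 / 18.5) ≈ 428.60.
Cost at Q* = (D/Q*)S + (Q*/2)H = √(2DSH) ≈ £7,929.12.
Cost at Q = 1,300: (18,096/1,300)×93.9 + (1,300/2)×18.5 = £1,307.09 + £12,025.00 = £13,332.09.
Excess = £13,332.09 − £7,929.12 = £5,402.97.

Extra cost ≈ £5,403 per year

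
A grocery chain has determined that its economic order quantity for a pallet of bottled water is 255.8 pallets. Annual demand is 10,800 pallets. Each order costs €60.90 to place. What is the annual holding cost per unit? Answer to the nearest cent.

Squaring Q* = √(2DS/H) gives Q*² = 2DS/H.
From Q* = √(2DS/H): H = 2DS / Q*² = 2 × 10,800 × 60.9 / 255.8² = 20.1034.

H ≈ €20.10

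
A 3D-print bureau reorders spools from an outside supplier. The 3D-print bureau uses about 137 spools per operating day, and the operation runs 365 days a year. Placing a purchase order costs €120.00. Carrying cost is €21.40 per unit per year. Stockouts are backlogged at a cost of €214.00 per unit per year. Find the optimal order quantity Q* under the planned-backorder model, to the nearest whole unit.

Annual demand D = 137 × 365 = 50,005.
With planned backorders, Q* = √(2DS/H) · √((H+B)/B).
√(2DS/H) = √(2 × 50,005 × 120 / 21.4) = 748.868.
√((H+B)/B) = √((21.4+214)/214) = 1.0488.
Q* ≈ 785.420.

Q* ≈ 785 spools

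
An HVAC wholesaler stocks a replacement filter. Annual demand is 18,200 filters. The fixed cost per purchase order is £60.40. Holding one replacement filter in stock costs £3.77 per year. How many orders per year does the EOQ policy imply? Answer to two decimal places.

N ≈ 23.83 orders per year

EOQ = √(2DS/H) = √(2 × 18,200 × 60.4 / 3.77) ≈ 763.66.
Orders per year = D / Q* = 18,200 / 763.66 ≈ 23.833.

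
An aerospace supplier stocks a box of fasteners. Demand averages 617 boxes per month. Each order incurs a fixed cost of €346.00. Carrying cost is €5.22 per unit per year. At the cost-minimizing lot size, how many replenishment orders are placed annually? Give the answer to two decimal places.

N ≈ 7.47 orders per year

Annual demand D = 617 × 12 = 7,404.
EOQ = √(2DS/H) = √(2 × 7,404 × 346 / 5.22) ≈ 990.72.
Orders per year = D / Q* = 7,404 / 990.72 ≈ 7.473.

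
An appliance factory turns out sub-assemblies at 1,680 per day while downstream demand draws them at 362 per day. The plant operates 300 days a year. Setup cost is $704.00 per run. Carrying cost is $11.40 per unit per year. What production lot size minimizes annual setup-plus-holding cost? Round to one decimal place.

Q* ≈ 4,134.9 sub-assemblies

Annual demand D = 362 × 300 = 108,600.
Production build-up factor (1 − d/p) = 1 − 362/1,680 = 0.7845.
Q* = √(2DS / (H(1 − d/p))) = √(2 × 108,600 × 704 / (11.4 × 0.7845)).
= √(152,908,800 / 8.9436) ≈ 4134.859.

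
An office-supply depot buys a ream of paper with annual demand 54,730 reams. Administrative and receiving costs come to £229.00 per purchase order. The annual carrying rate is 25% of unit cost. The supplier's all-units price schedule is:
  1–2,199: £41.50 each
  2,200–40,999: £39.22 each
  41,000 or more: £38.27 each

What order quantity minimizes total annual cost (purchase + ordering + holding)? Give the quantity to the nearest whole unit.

Q* ≈ 2,200 reams

Holding cost per unit per year at price C is H = 0.25·C.
Evaluate total cost at each tier's feasible EOQ or, if the EOQ is below the tier, at the tier's minimum quantity.
EOQ at £41.50 = 1554.4 (feasible in tier 1): TC = 54,730×£41.50 + (54,730/1554.4)×229 + (1554.4/2)×0.25×£41.50 = £2,287,421.48.
EOQ at £39.22 = 1598.9 < 2200, so use break Q=2200: TC = 54,730×£39.22 + (54,730/2200.0)×229 + (2200.0/2)×0.25×£39.22 = £2,162,993.00.
EOQ at £38.27 = 1618.6 < 41000, so use break Q=41000: TC = 54,730×£38.27 + (54,730/41000.0)×229 + (41000.0/2)×0.25×£38.27 = £2,290,956.54.
Lowest total cost is £2,162,993.00 at Q = 2200.0.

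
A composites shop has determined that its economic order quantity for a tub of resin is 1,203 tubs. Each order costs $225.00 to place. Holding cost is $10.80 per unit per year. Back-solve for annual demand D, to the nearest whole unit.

Squaring Q* = √(2DS/H) gives Q*² = 2DS/H.
From Q* = √(2DS/H): D = Q*²H / (2S) = 1,203² × 10.8 / (2 × 225) = 34733.016.

D ≈ 34,733 tubs per year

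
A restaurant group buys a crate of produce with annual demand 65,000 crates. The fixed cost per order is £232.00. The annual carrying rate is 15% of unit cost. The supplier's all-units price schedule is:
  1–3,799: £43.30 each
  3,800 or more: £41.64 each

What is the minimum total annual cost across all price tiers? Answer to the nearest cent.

Holding cost per unit per year at price C is H = 0.15·C.
For each price level, check whether its EOQ is feasible; otherwise the best quantity at that price is the breakpoint.
EOQ at £43.30 = 2154.9 (feasible in tier 1): TC = 65,000×£43.30 + (65,000/2154.9)×232 + (2154.9/2)×0.15×£43.30 = £2,828,496.04.
EOQ at £41.64 = 2197.4 < 3800, so use break Q=3800: TC = 65,000×£41.64 + (65,000/3800.0)×232 + (3800.0/2)×0.15×£41.64 = £2,722,435.82.
Lowest total cost among the candidates is at Q = 3800.0.

TC* ≈ £2,722,435.82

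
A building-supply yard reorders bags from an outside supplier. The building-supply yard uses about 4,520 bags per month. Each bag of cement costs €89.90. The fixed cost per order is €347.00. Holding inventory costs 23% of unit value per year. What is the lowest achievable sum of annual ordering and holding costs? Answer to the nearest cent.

TC* ≈ €27,898.66

Annual demand D = 4,520 × 12 = 54,240.
Holding cost H = 0.23 × €89.90 = €20.6770 per unit per year.
The optimal lot size = √(2DS/H) = √(2 × 54,240 × 347 / 20.677) ≈ 1349.26.
At Q*, ordering cost (D/Q*)S equals holding cost (Q*/2)H, each = √(DSH/2).
Minimum total = √(2DSH) = √(2 × 54,240 × 347 × 20.677) ≈ 27898.660.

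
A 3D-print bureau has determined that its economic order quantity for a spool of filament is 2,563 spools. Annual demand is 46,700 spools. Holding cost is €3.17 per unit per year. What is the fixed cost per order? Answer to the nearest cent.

Invert the EOQ relation Q*² = 2DS/H.
From Q* = √(2DS/H): S = Q*²H / (2D) = 2,563² × 3.17 / (2 × 46,700) = 222.9511.

S ≈ €222.95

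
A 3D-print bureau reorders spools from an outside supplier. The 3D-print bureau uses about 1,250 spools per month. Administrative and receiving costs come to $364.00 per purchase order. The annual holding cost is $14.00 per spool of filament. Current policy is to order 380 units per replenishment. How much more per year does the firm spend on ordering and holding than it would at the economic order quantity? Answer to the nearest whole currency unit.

Extra cost ≈ $4,664 per year

Annual demand D = 1,250 × 12 = 15,000.
EOQ = √(2DS/H) = √(2 × 15,000 × 364 / 14) ≈ 883.18.
Cost at Q* = (D/Q*)S + (Q*/2)H = √(2DSH) ≈ $12,364.47.
Cost at Q = 380: (15,000/380)×364 + (380/2)×14 = $14,368.42 + $2,660.00 = $17,028.42.
Excess = $17,028.42 − $12,364.47 = $4,663.96.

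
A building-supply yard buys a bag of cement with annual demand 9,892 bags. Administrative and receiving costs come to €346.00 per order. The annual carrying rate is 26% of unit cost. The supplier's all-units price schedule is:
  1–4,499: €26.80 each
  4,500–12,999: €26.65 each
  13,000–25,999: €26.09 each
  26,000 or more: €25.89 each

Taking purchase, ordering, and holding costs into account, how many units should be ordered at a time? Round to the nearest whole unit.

Holding cost per unit per year at price C is H = 0.26·C.
For each price level, check whether its EOQ is feasible; otherwise the best quantity at that price is the breakpoint.
EOQ at €26.80 = 991.2 (feasible in tier 1): TC = 9,892×€26.80 + (9,892/991.2)×346 + (991.2/2)×0.26×€26.80 = €272,011.96.
EOQ at €26.65 = 993.9 < 4500, so use break Q=4500: TC = 9,892×€26.65 + (9,892/4500.0)×346 + (4500.0/2)×0.26×€26.65 = €279,972.63.
EOQ at €26.09 = 1004.5 < 13000, so use break Q=13000: TC = 9,892×€26.09 + (9,892/13000.0)×346 + (13000.0/2)×0.26×€26.09 = €302,437.66.
EOQ at €25.89 = 1008.4 < 26000, so use break Q=26000: TC = 9,892×€25.89 + (9,892/26000.0)×346 + (26000.0/2)×0.26×€25.89 = €343,743.72.
Lowest total cost is €272,011.96 at Q = 991.2.

Q* ≈ 991 bags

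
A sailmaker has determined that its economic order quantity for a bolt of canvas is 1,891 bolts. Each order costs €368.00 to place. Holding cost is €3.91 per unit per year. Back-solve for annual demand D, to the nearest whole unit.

Squaring Q* = √(2DS/H) gives Q*² = 2DS/H.
From Q* = √(2DS/H): D = Q*²H / (2S) = 1,891² × 3.91 / (2 × 368) = 18996.868.

D ≈ 18,997 bolts per year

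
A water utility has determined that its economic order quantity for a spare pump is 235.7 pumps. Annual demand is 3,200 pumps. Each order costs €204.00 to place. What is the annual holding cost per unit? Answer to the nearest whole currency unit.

The basic EOQ model gives Q* = √(2DS/H); rearrange for the unknown.
From Q* = √(2DS/H): H = 2DS / Q*² = 2 × 3,200 × 204 / 235.7² = 23.5013.

H ≈ €24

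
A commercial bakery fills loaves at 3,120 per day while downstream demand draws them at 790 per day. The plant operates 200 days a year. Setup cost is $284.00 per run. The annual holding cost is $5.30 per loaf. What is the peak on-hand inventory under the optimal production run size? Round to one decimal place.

I_max ≈ 3,556.0 loaves

Annual demand D = 790 × 200 = 158,000.
Production build-up factor (1 − d/p) = 1 − 790/3,120 = 0.7468.
Q* = √(2DS / (H(1 − d/p))) = √(2 × 158,000 × 284 / (5.3 × 0.7468)).
= √(89,744,000 / 3.958) ≈ 4761.723.
Maximum inventory = Q*(1 − d/p) = 4761.723 × 0.7468 ≈ 3556.030.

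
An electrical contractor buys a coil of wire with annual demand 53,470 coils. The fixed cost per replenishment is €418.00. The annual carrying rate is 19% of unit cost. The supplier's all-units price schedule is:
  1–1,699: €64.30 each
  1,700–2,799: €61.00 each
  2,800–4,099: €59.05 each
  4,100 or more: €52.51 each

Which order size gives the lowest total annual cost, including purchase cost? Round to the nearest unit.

Q* ≈ 4,100 coils

Holding cost per unit per year at price C is H = 0.19·C.
Evaluate total cost at each tier's feasible EOQ or, if the EOQ is below the tier, at the tier's minimum quantity.
Tier 1 (€64.30): EOQ = 1912.8 exceeds tier's upper bound 1699, so this tier is dominated.
EOQ at €61.00 = 1963.9 (feasible in tier 2): TC = 53,470×€61.00 + (53,470/1963.9)×418 + (1963.9/2)×0.19×€61.00 = €3,284,431.45.
EOQ at €59.05 = 1996.1 < 2800, so use break Q=2800: TC = 53,470×€59.05 + (53,470/2800.0)×418 + (2800.0/2)×0.19×€59.05 = €3,181,093.11.
EOQ at €52.51 = 2116.7 < 4100, so use break Q=4100: TC = 53,470×€52.51 + (53,470/4100.0)×418 + (4100.0/2)×0.19×€52.51 = €2,833,613.68.
Lowest total cost is €2,833,613.68 at Q = 4100.0.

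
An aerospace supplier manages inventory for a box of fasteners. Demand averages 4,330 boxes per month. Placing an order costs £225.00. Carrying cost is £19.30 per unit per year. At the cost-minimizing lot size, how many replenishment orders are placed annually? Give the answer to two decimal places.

N ≈ 47.21 orders per year

Annual demand D = 4,330 × 12 = 51,960.
EOQ = √(2DS/H) = √(2 × 51,960 × 225 / 19.3) ≈ 1100.68.
Orders per year = D / Q* = 51,960 / 1100.68 ≈ 47.207.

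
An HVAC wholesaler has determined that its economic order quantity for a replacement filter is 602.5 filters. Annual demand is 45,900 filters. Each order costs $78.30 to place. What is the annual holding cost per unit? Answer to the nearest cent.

H ≈ $19.80

Invert the EOQ relation Q*² = 2DS/H.
From Q* = √(2DS/H): H = 2DS / Q*² = 2 × 45,900 × 78.3 / 602.5² = 19.8011.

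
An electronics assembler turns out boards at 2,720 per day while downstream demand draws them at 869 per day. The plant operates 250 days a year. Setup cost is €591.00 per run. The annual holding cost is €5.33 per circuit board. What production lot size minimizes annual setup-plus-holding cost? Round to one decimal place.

Q* ≈ 8,414.1 boards

Annual demand D = 869 × 250 = 217,250.
Production build-up factor (1 − d/p) = 1 − 869/2,720 = 0.6805.
Q* = √(2DS / (H(1 − d/p))) = √(2 × 217,250 × 591 / (5.33 × 0.6805)).
= √(256,789,500 / 3.6271) ≈ 8414.073.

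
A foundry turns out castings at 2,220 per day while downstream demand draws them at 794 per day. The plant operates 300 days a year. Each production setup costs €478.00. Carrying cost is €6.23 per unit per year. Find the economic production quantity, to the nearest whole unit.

Q* ≈ 7,543 castings

Annual demand D = 794 × 300 = 238,200.
Production build-up factor (1 − d/p) = 1 − 794/2,220 = 0.6423.
Q* = √(2DS / (H(1 − d/p))) = √(2 × 238,200 × 478 / (6.23 × 0.6423)).
= √(227,719,200 / 4.0018) ≈ 7543.494.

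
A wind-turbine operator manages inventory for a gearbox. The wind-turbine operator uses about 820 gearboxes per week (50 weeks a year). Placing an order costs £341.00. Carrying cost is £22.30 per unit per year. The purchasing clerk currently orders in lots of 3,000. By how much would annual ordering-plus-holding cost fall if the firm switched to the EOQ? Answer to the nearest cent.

Extra cost ≈ £13,139.30 per year

Annual demand D = 820 × 50 = 41,000.
EOQ = √(2DS/H) = √(2 × 41,000 × 341 / 22.3) ≈ 1119.78.
Cost at Q* = (D/Q*)S + (Q*/2)H = √(2DSH) ≈ £24,971.04.
Cost at Q = 3,000: (41,000/3,000)×341 + (3,000/2)×22.3 = £4,660.33 + £33,450.00 = £38,110.33.
Excess = £38,110.33 − £24,971.04 = £13,139.30.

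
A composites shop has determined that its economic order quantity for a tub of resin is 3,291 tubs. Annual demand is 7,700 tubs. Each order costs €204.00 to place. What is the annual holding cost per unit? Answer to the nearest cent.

H ≈ €0.29

Invert the EOQ relation Q*² = 2DS/H.
From Q* = √(2DS/H): H = 2DS / Q*² = 2 × 7,700 × 204 / 3,291² = 0.2901.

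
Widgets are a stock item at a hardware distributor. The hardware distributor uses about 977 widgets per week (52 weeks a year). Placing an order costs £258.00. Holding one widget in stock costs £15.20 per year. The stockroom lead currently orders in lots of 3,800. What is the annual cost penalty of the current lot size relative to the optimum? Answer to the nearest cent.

Extra cost ≈ £12,367.71 per year

Annual demand D = 977 × 52 = 50,804.
EOQ = √(2DS/H) = √(2 × 50,804 × 258 / 15.2) ≈ 1313.26.
Cost at Q* = (D/Q*)S + (Q*/2)H = √(2DSH) ≈ £19,961.61.
Cost at Q = 3,800: (50,804/3,800)×258 + (3,800/2)×15.2 = £3,449.32 + £28,880.00 = £32,329.32.
Excess = £32,329.32 − £19,961.61 = £12,367.71.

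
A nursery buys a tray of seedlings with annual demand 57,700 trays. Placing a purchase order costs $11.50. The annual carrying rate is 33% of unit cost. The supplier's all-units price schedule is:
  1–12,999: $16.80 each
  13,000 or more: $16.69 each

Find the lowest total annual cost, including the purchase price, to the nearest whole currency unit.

Holding cost per unit per year at price C is H = 0.33·C.
For each price level, check whether its EOQ is feasible; otherwise the best quantity at that price is the breakpoint.
EOQ at $16.80 = 489.3 (feasible in tier 1): TC = 57,700×$16.80 + (57,700/489.3)×11.5 + (489.3/2)×0.33×$16.80 = $972,072.46.
EOQ at $16.69 = 490.9 < 13000, so use break Q=13000: TC = 57,700×$16.69 + (57,700/13000.0)×11.5 + (13000.0/2)×0.33×$16.69 = $998,864.09.
Lowest total cost among the candidates is at Q = 489.3.

TC* ≈ $972,072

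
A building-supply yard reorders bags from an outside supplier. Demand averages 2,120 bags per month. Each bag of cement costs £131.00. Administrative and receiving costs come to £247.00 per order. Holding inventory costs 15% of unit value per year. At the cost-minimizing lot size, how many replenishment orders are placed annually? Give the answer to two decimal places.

N ≈ 31.81 orders per year

Annual demand D = 2,120 × 12 = 25,440.
Holding cost H = 0.15 × £131.00 = £19.6500 per unit per year.
Q* = √(2DS/H) = √(2 × 25,440 × 247 / 19.65) ≈ 799.73.
Orders per year = D / Q* = 25,440 / 799.73 ≈ 31.811.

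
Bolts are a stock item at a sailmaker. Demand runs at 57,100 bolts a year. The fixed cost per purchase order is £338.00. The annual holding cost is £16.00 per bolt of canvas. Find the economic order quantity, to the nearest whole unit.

Q* ≈ 1,553 bolts

EOQ = √(2DS / H) = √(2 × 57,100 × 338 / 16).
= √(38,599,600 / 16) = √2,412,475 ≈ 1553.214.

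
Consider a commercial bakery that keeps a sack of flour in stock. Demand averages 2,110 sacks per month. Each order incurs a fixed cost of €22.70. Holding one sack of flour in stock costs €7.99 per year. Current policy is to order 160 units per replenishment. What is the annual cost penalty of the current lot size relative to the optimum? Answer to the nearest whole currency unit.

Annual demand D = 2,110 × 12 = 25,320.
EOQ = √(2DS/H) = √(2 × 25,320 × 22.7 / 7.99) ≈ 379.30.
Cost at Q* = (D/Q*)S + (Q*/2)H = √(2DSH) ≈ €3,030.63.
Cost at Q = 160: (25,320/160)×22.7 + (160/2)×7.99 = €3,592.28 + €639.20 = €4,231.48.
Excess = €4,231.48 − €3,030.63 = €1,200.84.

Extra cost ≈ €1,201 per year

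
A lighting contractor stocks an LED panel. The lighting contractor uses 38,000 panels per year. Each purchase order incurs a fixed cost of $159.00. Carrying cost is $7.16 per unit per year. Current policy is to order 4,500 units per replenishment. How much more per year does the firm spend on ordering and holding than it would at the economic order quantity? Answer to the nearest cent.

EOQ = √(2DS/H) = √(2 × 38,000 × 159 / 7.16) ≈ 1299.12.
Cost at Q* = (D/Q*)S + (Q*/2)H = √(2DSH) ≈ $9,301.69.
Cost at Q = 4,500: (38,000/4,500)×159 + (4,500/2)×7.16 = $1,342.67 + $16,110.00 = $17,452.67.
Excess = $17,452.67 − $9,301.69 = $8,150.98.

Extra cost ≈ $8,150.98 per year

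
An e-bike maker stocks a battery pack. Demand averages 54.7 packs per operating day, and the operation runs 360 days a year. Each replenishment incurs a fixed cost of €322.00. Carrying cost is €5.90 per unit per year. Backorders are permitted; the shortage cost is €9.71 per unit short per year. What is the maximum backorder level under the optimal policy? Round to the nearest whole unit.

Annual demand D = 54.7 × 360 = 19,692.
With planned backorders, Q* = √(2DS/H) · √((H+B)/B).
√(2DS/H) = √(2 × 19,692 × 322 / 5.9) = 1466.094.
√((H+B)/B) = √((5.9+9.71)/9.71) = 1.2679.
Q* ≈ 1858.890.
S* = Q* · H/(H+B) = 1858.890 × 5.9/15.61 ≈ 702.591.

S* ≈ 703 packs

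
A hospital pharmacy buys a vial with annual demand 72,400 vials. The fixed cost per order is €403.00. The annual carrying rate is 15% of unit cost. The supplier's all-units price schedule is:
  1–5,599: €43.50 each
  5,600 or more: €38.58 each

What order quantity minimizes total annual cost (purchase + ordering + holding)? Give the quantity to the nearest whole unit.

Q* ≈ 5,600 vials

Holding cost per unit per year at price C is H = 0.15·C.
For each price level, check whether its EOQ is feasible; otherwise the best quantity at that price is the breakpoint.
EOQ at €43.50 = 2990.5 (feasible in tier 1): TC = 72,400×€43.50 + (72,400/2990.5)×403 + (2990.5/2)×0.15×€43.50 = €3,168,913.14.
EOQ at €38.58 = 3175.5 < 5600, so use break Q=5600: TC = 72,400×€38.58 + (72,400/5600.0)×403 + (5600.0/2)×0.15×€38.58 = €2,814,605.81.
Lowest total cost is €2,814,605.81 at Q = 5600.0.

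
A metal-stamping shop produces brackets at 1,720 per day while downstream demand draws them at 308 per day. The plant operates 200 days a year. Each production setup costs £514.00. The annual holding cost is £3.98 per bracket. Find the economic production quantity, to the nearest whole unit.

Annual demand D = 308 × 200 = 61,600.
Production build-up factor (1 − d/p) = 1 − 308/1,720 = 0.8209.
Q* = √(2DS / (H(1 − d/p))) = √(2 × 61,600 × 514 / (3.98 × 0.8209)).
= √(63,324,800 / 3.2673) ≈ 4402.428.

Q* ≈ 4,402 brackets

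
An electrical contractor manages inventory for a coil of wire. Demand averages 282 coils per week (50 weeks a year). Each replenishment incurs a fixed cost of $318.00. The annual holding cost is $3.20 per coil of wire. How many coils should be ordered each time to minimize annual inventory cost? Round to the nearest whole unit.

Q* ≈ 1,674 coils

Annual demand D = 282 × 50 = 14,100.
EOQ = √(2DS / H) = √(2 × 14,100 × 318 / 3.2).
= √(8,967,600 / 3.2) = √2,802,375 ≈ 1674.030.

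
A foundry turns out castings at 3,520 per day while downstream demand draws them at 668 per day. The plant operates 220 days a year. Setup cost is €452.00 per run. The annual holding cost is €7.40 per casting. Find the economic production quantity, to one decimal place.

Q* ≈ 4,707.2 castings

Annual demand D = 668 × 220 = 146,960.
Production build-up factor (1 − d/p) = 1 − 668/3,520 = 0.8102.
Q* = √(2DS / (H(1 − d/p))) = √(2 × 146,960 × 452 / (7.4 × 0.8102)).
= √(132,851,840 / 5.9957) ≈ 4707.220.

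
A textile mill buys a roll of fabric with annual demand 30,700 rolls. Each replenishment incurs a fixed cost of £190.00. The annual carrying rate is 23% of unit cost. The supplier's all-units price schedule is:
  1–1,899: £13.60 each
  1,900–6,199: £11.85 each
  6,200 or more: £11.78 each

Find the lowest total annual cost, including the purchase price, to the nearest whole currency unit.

TC* ≈ £369,434

Holding cost per unit per year at price C is H = 0.23·C.
For each price level, check whether its EOQ is feasible; otherwise the best quantity at that price is the breakpoint.
Tier 1 (£13.60): EOQ = 1931.2 exceeds tier's upper bound 1899, so this tier is dominated.
EOQ at £11.85 = 2068.9 (feasible in tier 2): TC = 30,700×£11.85 + (30,700/2068.9)×190 + (2068.9/2)×0.23×£11.85 = £369,433.77.
EOQ at £11.78 = 2075.0 < 6200, so use break Q=6200: TC = 30,700×£11.78 + (30,700/6200.0)×190 + (6200.0/2)×0.23×£11.78 = £370,985.95.
Lowest total cost among the candidates is at Q = 2068.9.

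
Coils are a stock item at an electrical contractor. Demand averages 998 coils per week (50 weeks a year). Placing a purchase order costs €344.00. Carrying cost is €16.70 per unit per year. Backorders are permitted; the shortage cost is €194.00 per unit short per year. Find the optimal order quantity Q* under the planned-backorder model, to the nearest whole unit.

Annual demand D = 998 × 50 = 49,900.
With planned backorders, Q* = √(2DS/H) · √((H+B)/B).
√(2DS/H) = √(2 × 49,900 × 344 / 16.7) = 1433.792.
√((H+B)/B) = √((16.7+194)/194) = 1.0422.
Q* ≈ 1494.231.

Q* ≈ 1,494 coils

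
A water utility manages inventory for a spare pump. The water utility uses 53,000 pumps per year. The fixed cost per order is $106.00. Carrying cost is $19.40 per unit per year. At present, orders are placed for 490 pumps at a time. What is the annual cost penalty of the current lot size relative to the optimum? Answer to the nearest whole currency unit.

Extra cost ≈ $1,454 per year

EOQ = √(2DS/H) = √(2 × 53,000 × 106 / 19.4) ≈ 761.04.
Cost at Q* = (D/Q*)S + (Q*/2)H = √(2DSH) ≈ $14,764.09.
Cost at Q = 490: (53,000/490)×106 + (490/2)×19.4 = $11,465.31 + $4,753.00 = $16,218.31.
Excess = $16,218.31 − $14,764.09 = $1,454.21.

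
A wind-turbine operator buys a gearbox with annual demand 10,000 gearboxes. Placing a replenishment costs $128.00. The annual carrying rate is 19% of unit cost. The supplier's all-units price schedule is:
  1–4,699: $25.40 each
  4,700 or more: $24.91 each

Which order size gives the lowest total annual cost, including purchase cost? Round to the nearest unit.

Q* ≈ 728 gearboxes

Holding cost per unit per year at price C is H = 0.19·C.
For each price level, check whether its EOQ is feasible; otherwise the best quantity at that price is the breakpoint.
EOQ at $25.40 = 728.3 (feasible in tier 1): TC = 10,000×$25.40 + (10,000/728.3)×128 + (728.3/2)×0.19×$25.40 = $257,514.91.
EOQ at $24.91 = 735.5 < 4700, so use break Q=4700: TC = 10,000×$24.91 + (10,000/4700.0)×128 + (4700.0/2)×0.19×$24.91 = $260,494.66.
Lowest total cost is $257,514.91 at Q = 728.3.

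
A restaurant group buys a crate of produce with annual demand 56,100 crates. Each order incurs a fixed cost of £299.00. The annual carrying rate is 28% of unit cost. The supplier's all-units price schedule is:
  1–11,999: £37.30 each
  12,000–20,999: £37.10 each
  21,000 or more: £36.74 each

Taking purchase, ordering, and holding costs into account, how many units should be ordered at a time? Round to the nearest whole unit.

Q* ≈ 1,792 crates

Holding cost per unit per year at price C is H = 0.28·C.
Candidates are each tier's EOQ (if it falls in that tier) and each price-break quantity.
EOQ at £37.30 = 1792.3 (feasible in tier 1): TC = 56,100×£37.30 + (56,100/1792.3)×299 + (1792.3/2)×0.28×£37.30 = £2,111,248.26.
EOQ at £37.10 = 1797.1 < 12000, so use break Q=12000: TC = 56,100×£37.10 + (56,100/12000.0)×299 + (12000.0/2)×0.28×£37.10 = £2,145,035.83.
EOQ at £36.74 = 1805.9 < 21000, so use break Q=21000: TC = 56,100×£36.74 + (56,100/21000.0)×299 + (21000.0/2)×0.28×£36.74 = £2,169,928.36.
Lowest total cost is £2,111,248.26 at Q = 1792.3.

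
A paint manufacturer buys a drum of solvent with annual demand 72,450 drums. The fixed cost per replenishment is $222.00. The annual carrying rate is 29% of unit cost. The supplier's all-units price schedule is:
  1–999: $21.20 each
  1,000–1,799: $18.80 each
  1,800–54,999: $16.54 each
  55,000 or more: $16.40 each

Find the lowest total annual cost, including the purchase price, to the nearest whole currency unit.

TC* ≈ $1,210,745

Holding cost per unit per year at price C is H = 0.29·C.
For each price level, check whether its EOQ is feasible; otherwise the best quantity at that price is the breakpoint.
Tier 1 ($21.20): EOQ = 2287.4 exceeds tier's upper bound 999, so this tier is dominated.
Tier 2 ($18.80): EOQ = 2429.0 exceeds tier's upper bound 1799, so this tier is dominated.
EOQ at $16.54 = 2589.7 (feasible in tier 3): TC = 72,450×$16.54 + (72,450/2589.7)×222 + (2589.7/2)×0.29×$16.54 = $1,210,744.60.
EOQ at $16.40 = 2600.7 < 55000, so use break Q=55000: TC = 72,450×$16.40 + (72,450/55000.0)×222 + (55000.0/2)×0.29×$16.40 = $1,319,262.43.
Lowest total cost among the candidates is at Q = 2589.7.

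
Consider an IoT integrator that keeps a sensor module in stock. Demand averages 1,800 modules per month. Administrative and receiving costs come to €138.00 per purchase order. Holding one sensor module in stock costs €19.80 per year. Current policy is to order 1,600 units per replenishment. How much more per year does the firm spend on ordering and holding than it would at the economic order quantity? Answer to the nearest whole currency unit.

Extra cost ≈ €6,838 per year

Annual demand D = 1,800 × 12 = 21,600.
EOQ = √(2DS/H) = √(2 × 21,600 × 138 / 19.8) ≈ 548.72.
Cost at Q* = (D/Q*)S + (Q*/2)H = √(2DSH) ≈ €10,864.61.
Cost at Q = 1,600: (21,600/1,600)×138 + (1,600/2)×19.8 = €1,863.00 + €15,840.00 = €17,703.00.
Excess = €17,703.00 − €10,864.61 = €6,838.39.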